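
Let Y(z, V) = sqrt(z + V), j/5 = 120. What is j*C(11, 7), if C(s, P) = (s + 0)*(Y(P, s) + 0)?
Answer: 19800*sqrt(2) ≈ 28001.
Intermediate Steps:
j = 600 (j = 5*120 = 600)
Y(z, V) = sqrt(V + z)
C(s, P) = s*sqrt(P + s) (C(s, P) = (s + 0)*(sqrt(s + P) + 0) = s*(sqrt(P + s) + 0) = s*sqrt(P + s))
j*C(11, 7) = 600*(11*sqrt(7 + 11)) = 600*(11*sqrt(18)) = 600*(11*(3*sqrt(2))) = 600*(33*sqrt(2)) = 19800*sqrt(2)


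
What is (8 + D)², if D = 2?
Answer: 100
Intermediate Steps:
(8 + D)² = (8 + 2)² = 10² = 100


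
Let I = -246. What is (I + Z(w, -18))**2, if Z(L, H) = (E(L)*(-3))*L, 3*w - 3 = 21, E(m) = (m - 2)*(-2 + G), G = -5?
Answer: 580644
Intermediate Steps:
E(m) = 14 - 7*m (E(m) = (m - 2)*(-2 - 5) = (-2 + m)*(-7) = 14 - 7*m)
w = 8 (w = 1 + (1/3)*21 = 1 + 7 = 8)
Z(L, H) = L*(-42 + 21*L) (Z(L, H) = ((14 - 7*L)*(-3))*L = (-42 + 21*L)*L = L*(-42 + 21*L))
(I + Z(w, -18))**2 = (-246 + 21*8*(-2 + 8))**2 = (-246 + 21*8*6)**2 = (-246 + 1008)**2 = 762**2 = 580644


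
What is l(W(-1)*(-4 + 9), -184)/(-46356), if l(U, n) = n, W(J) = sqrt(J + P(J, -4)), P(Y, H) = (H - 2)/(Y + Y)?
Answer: 46/11589 ≈ 0.0039693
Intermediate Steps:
P(Y, H) = (-2 + H)/(2*Y) (P(Y, H) = (-2 + H)/((2*Y)) = (-2 + H)*(1/(2*Y)) = (-2 + H)/(2*Y))
W(J) = sqrt(J - 3/J) (W(J) = sqrt(J + (-2 - 4)/(2*J)) = sqrt(J + (1/2)*(-6)/J) = sqrt(J - 3/J))
l(W(-1)*(-4 + 9), -184)/(-46356) = -184/(-46356) = -184*(-1/46356) = 46/11589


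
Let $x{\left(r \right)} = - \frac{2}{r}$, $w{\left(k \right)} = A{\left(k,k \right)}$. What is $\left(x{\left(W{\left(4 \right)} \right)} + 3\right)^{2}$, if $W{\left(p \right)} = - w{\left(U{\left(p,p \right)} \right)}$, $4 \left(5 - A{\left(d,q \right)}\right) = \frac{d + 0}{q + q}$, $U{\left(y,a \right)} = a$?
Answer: $\frac{17689}{1521} \approx 11.63$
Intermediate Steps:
$A{\left(d,q \right)} = 5 - \frac{d}{8 q}$ ($A{\left(d,q \right)} = 5 - \frac{\left(d + 0\right) \frac{1}{q + q}}{4} = 5 - \frac{d \frac{1}{2 q}}{4} = 5 - \frac{\frac{1}{2} d \frac{1}{q}}{4} = 5 - \frac{d}{8 q}$)
$w{\left(k \right)} = \frac{39}{8}$ ($w{\left(k \right)} = 5 - \frac{k}{8 k} = 5 - \frac{1}{8} = \frac{39}{8}$)
$W{\left(p \right)} = - \frac{39}{8}$ ($W{\left(p \right)} = \left(-1\right) \frac{39}{8} = - \frac{39}{8}$)
$\left(x{\left(W{\left(4 \right)} \right)} + 3\right)^{2} = \left(- \frac{2}{- \frac{39}{8}} + 3\right)^{2} = \left(\left(-2\right) \left(- \frac{8}{39}\right) + 3\right)^{2} = \left(\frac{16}{39} + 3\right)^{2} = \left(\frac{133}{39}\right)^{2} = \frac{17689}{1521}$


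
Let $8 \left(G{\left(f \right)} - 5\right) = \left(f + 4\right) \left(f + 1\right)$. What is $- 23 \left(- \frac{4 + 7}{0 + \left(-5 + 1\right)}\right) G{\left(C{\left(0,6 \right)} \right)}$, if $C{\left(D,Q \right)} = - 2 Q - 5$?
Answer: $- \frac{7843}{4} \approx -1960.8$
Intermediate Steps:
$C{\left(D,Q \right)} = -5 - 2 Q$
$G{\left(f \right)} = 5 + \frac{\left(1 + f\right) \left(4 + f\right)}{8}$ ($G{\left(f \right)} = 5 + \frac{\left(f + 4\right) \left(f + 1\right)}{8} = 5 + \frac{\left(4 + f\right) \left(1 + f\right)}{8} = 5 + \frac{\left(1 + f\right) \left(4 + f\right)}{8}$)
$- 23 \left(- \frac{4 + 7}{0 + \left(-5 + 1\right)}\right) G{\left(C{\left(0,6 \right)} \right)} = - 23 \left(- \frac{4 + 7}{0 + \left(-5 + 1\right)}\right) \left(\frac{11}{2} + \frac{\left(-5 - 12\right)^{2}}{8} + \frac{5 \left(-5 - 12\right)}{8}\right) = - 23 \left(- \frac{11}{0 - 4}\right) \left(\frac{11}{2} + \frac{\left(-5 - 12\right)^{2}}{8} + \frac{5 \left(-5 - 12\right)}{8}\right) = - 23 \left(- \frac{11}{-4}\right) \left(\frac{11}{2} + \frac{\left(-17\right)^{2}}{8} + \frac{5}{8} \left(-17\right)\right) = - 23 \left(- \frac{11 \left(-1\right)}{4}\right) \left(\frac{11}{2} + \frac{1}{8} \cdot 289 - \frac{85}{8}\right) = - 23 \left(\left(-1\right) \left(- \frac{11}{4}\right)\right) \left(\frac{11}{2} + \frac{289}{8} - \frac{85}{8}\right) = \left(-23\right) \frac{11}{4} \cdot 31 = \left(- \frac{253}{4}\right) 31 = - \frac{7843}{4}$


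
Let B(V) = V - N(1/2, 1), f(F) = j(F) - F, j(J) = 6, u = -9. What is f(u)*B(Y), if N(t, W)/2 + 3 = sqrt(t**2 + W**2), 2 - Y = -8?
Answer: 240 - 15*sqrt(5) ≈ 206.46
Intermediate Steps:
Y = 10 (Y = 2 - 1*(-8) = 2 + 8 = 10)
N(t, W) = -6 + 2*sqrt(W**2 + t**2) (N(t, W) = -6 + 2*sqrt(t**2 + W**2) = -6 + 2*sqrt(W**2 + t**2))
f(F) = 6 - F
B(V) = 6 + V - sqrt(5) (B(V) = V - (-6 + 2*sqrt(1**2 + (1/2)**2)) = V - (-6 + 2*sqrt(1 + (1/2)**2)) = V - (-6 + 2*sqrt(1 + 1/4)) = V - (-6 + 2*sqrt(5/4)) = V - (-6 + 2*(sqrt(5)/2)) = V - (-6 + sqrt(5)) = V + (6 - sqrt(5)) = 6 + V - sqrt(5))
f(u)*B(Y) = (6 - 1*(-9))*(6 + 10 - sqrt(5)) = (6 + 9)*(16 - sqrt(5)) = 15*(16 - sqrt(5)) = 240 - 15*sqrt(5)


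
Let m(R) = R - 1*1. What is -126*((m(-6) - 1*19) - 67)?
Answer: 11718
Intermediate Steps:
m(R) = -1 + R (m(R) = R - 1 = -1 + R)
-126*((m(-6) - 1*19) - 67) = -126*(((-1 - 6) - 1*19) - 67) = -126*((-7 - 19) - 67) = -126*(-26 - 67) = -126*(-93) = 11718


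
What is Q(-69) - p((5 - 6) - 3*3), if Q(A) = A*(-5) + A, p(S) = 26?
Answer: 250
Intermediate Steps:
Q(A) = -4*A (Q(A) = -5*A + A = -4*A)
Q(-69) - p((5 - 6) - 3*3) = -4*(-69) - 1*26 = 276 - 26 = 250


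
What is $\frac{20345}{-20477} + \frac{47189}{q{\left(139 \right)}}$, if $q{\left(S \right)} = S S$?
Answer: $\frac{573203408}{395636117} \approx 1.4488$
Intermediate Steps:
$q{\left(S \right)} = S^{2}$
$\frac{20345}{-20477} + \frac{47189}{q{\left(139 \right)}} = \frac{20345}{-20477} + \frac{47189}{139^{2}} = 20345 \left(- \frac{1}{20477}\right) + \frac{47189}{19321} = - \frac{20345}{20477} + 47189 \cdot \frac{1}{19321} = - \frac{20345}{20477} + \frac{47189}{19321} = \frac{573203408}{395636117}$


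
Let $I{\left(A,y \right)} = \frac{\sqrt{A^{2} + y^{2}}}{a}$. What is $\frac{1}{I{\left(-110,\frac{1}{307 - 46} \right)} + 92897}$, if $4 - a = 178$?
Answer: $\frac{191593689394212}{17798478962829848063} + \frac{45414 \sqrt{824264101}}{17798478962829848063} \approx 1.0765 \cdot 10^{-5}$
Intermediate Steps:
$a = -174$ ($a = 4 - 178 = -174$)
$I{\left(A,y \right)} = - \frac{\sqrt{A^{2} + y^{2}}}{174}$ ($I{\left(A,y \right)} = \frac{\sqrt{A^{2} + y^{2}}}{-174} = \sqrt{A^{2} + y^{2}} \left(- \frac{1}{174}\right) = - \frac{\sqrt{A^{2} + y^{2}}}{174}$)
$\frac{1}{I{\left(-110,\frac{1}{307 - 46} \right)} + 92897} = \frac{1}{- \frac{\sqrt{\left(-110\right)^{2} + \left(\frac{1}{307 - 46}\right)^{2}}}{174} + 92897} = \frac{1}{- \frac{\sqrt{12100 + \left(\frac{1}{261}\right)^{2}}}{174} + 92897} = \frac{1}{- \frac{\sqrt{12100 + \frac{1}{68121}}}{174} + 92897} = \frac{1}{- \frac{\sqrt{\frac{824264101}{68121}}}{174} + 92897} = \frac{1}{- \frac{\frac{1}{261} \sqrt{824264101}}{174} + 92897} = \frac{1}{- \frac{\sqrt{824264101}}{45414} + 92897} = \frac{1}{92897 - \frac{\sqrt{824264101}}{45414}}$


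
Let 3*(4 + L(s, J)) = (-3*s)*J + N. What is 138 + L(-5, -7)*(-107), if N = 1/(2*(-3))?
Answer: 77705/18 ≈ 4316.9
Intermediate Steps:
N = -1/6 (N = 1/(-6) = -1/6 ≈ -0.16667)
L(s, J) = -73/18 - J*s (L(s, J) = -4 + ((-3*s)*J - 1/6)/3 = -4 + (-3*J*s - 1/6)/3 = -4 + (-1/6 - 3*J*s)/3 = -4 + (-1/18 - J*s) = -73/18 - J*s)
138 + L(-5, -7)*(-107) = 138 + (-73/18 - 1*(-7)*(-5))*(-107) = 138 + (-73/18 - 35)*(-107) = 138 - 703/18*(-107) = 138 + 75221/18 = 77705/18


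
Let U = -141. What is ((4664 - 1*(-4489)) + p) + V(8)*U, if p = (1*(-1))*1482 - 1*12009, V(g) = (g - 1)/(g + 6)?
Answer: -8817/2 ≈ -4408.5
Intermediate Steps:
V(g) = (-1 + g)/(6 + g)
p = -13491 (p = -1*1482 - 12009 = -1482 - 12009 = -13491)
((4664 - 1*(-4489)) + p) + V(8)*U = ((4664 - 1*(-4489)) - 13491) + ((-1 + 8)/(6 + 8))*(-141) = ((4664 + 4489) - 13491) + (7/14)*(-141) = (9153 - 13491) + ((1/14)*7)*(-141) = -4338 + (½)*(-141) = -4338 - 141/2 = -8817/2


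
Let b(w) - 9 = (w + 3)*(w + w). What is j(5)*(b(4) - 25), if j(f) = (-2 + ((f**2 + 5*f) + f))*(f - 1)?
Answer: 8480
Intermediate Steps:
b(w) = 9 + 2*w*(3 + w) (b(w) = 9 + (w + 3)*(w + w) = 9 + (3 + w)*(2*w) = 9 + 2*w*(3 + w))
j(f) = (-1 + f)*(-2 + f**2 + 6*f) (j(f) = (-2 + (f**2 + 6*f))*(-1 + f) = (-2 + f**2 + 6*f)*(-1 + f) = (-1 + f)*(-2 + f**2 + 6*f))
j(5)*(b(4) - 25) = (2 + 5**3 - 8*5 + 5*5**2)*((9 + 2*4**2 + 6*4) - 25) = (2 + 125 - 40 + 5*25)*((9 + 2*16 + 24) - 25) = (2 + 125 - 40 + 125)*((9 + 32 + 24) - 25) = 212*(65 - 25) = 212*40 = 8480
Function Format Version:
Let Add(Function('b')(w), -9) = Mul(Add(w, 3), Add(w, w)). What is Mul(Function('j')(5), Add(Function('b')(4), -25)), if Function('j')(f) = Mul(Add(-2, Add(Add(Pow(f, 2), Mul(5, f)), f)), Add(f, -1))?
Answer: 8480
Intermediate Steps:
Function('b')(w) = Add(9, Mul(2, w, Add(3, w))) (Function('b')(w) = Add(9, Mul(Add(w, 3), Add(w, w))) = Add(9, Mul(Add(3, w), Mul(2, w))) = Add(9, Mul(2, w, Add(3, w))))
Function('j')(f) = Mul(Add(-1, f), Add(-2, Pow(f, 2), Mul(6, f))) (Function('j')(f) = Mul(Add(-2, Add(Pow(f, 2), Mul(6, f))), Add(-1, f)) = Mul(Add(-2, Pow(f, 2), Mul(6, f)), Add(-1, f)) = Mul(Add(-1, f), Add(-2, Pow(f, 2), Mul(6, f))))
Mul(Function('j')(5), Add(Function('b')(4), -25)) = Mul(Add(2, Pow(5, 3), Mul(-8, 5), Mul(5, Pow(5, 2))), Add(Add(9, Mul(2, Pow(4, 2)), Mul(6, 4)), -25)) = Mul(Add(2, 125, -40, Mul(5, 25)), Add(Add(9, Mul(2, 16), 24), -25)) = Mul(Add(2, 125, -40, 125), Add(Add(9, 32, 24), -25)) = Mul(212, Add(65, -25)) = Mul(212, 40) = 8480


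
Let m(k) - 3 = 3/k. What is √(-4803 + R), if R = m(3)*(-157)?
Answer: I*√5431 ≈ 73.695*I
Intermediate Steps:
m(k) = 3 + 3/k
R = -628 (R = (3 + 3/3)*(-157) = (3 + 3*(⅓))*(-157) = (3 + 1)*(-157) = 4*(-157) = -628)
√(-4803 + R) = √(-4803 - 628) = √(-5431) = I*√5431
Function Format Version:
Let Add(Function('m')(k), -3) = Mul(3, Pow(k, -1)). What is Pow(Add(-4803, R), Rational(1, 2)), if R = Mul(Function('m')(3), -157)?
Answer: Mul(I, Pow(5431, Rational(1, 2))) ≈ Mul(73.695, I)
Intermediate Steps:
Function('m')(k) = Add(3, Mul(3, Pow(k, -1)))
R = -628 (R = Mul(Add(3, Mul(3, Pow(3, -1))), -157) = Mul(Add(3, Mul(3, Rational(1, 3))), -157) = Mul(Add(3, 1), -157) = Mul(4, -157) = -628)
Pow(Add(-4803, R), Rational(1, 2)) = Pow(Add(-4803, -628), Rational(1, 2)) = Pow(-5431, Rational(1, 2)) = Mul(I, Pow(5431, Rational(1, 2)))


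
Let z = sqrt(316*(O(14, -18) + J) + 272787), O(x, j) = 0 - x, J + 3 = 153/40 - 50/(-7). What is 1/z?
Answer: sqrt(147479570)/6320553 ≈ 0.0019214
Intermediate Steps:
J = 2231/280 (J = -3 + (153/40 - 50/(-7)) = -3 + (153*(1/40) - 50*(-1/7)) = -3 + (153/40 + 50/7) = -3 + 3071/280 = 2231/280 ≈ 7.9679)
O(x, j) = -x
z = 3*sqrt(147479570)/70 (z = sqrt(316*(-1*14 + 2231/280) + 272787) = sqrt(316*(-14 + 2231/280) + 272787) = sqrt(316*(-1689/280) + 272787) = sqrt(-133431/70 + 272787) = sqrt(18961659/70) = 3*sqrt(147479570)/70 ≈ 520.46)
1/z = 1/(3*sqrt(147479570)/70) = sqrt(147479570)/6320553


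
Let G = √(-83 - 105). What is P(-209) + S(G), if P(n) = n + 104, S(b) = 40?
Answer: -65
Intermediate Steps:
G = 2*I*√47 (G = √(-188) = 2*I*√47 ≈ 13.711*I)
P(n) = 104 + n
P(-209) + S(G) = (104 - 209) + 40 = -105 + 40 = -65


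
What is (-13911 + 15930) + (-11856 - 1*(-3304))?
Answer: -6533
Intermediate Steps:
(-13911 + 15930) + (-11856 - 1*(-3304)) = 2019 + (-11856 + 3304) = 2019 - 8552 = -6533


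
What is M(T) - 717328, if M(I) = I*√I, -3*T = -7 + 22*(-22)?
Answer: -717328 + 491*√1473/9 ≈ -7.1523e+5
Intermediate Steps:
T = 491/3 (T = -(-7 + 22*(-22))/3 = -(-7 - 484)/3 = -⅓*(-491) = 491/3 ≈ 163.67)
M(I) = I^(3/2)
M(T) - 717328 = (491/3)^(3/2) - 717328 = 491*√1473/9 - 717328 = -717328 + 491*√1473/9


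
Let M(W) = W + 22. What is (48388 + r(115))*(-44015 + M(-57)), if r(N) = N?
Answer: -2136557150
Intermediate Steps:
M(W) = 22 + W
(48388 + r(115))*(-44015 + M(-57)) = (48388 + 115)*(-44015 + (22 - 57)) = 48503*(-44015 - 35) = 48503*(-44050) = -2136557150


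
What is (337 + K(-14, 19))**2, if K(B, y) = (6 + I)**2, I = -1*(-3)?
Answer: 174724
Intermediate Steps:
I = 3
K(B, y) = 81 (K(B, y) = (6 + 3)**2 = 9**2 = 81)
(337 + K(-14, 19))**2 = (337 + 81)**2 = 418**2 = 174724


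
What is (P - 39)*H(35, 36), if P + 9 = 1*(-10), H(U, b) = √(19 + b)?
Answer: -58*√55 ≈ -430.14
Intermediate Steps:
P = -19 (P = -9 + 1*(-10) = -9 - 10 = -19)
(P - 39)*H(35, 36) = (-19 - 39)*√(19 + 36) = -58*√55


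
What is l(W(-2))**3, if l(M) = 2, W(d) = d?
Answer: 8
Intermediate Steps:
l(W(-2))**3 = 2**3 = 8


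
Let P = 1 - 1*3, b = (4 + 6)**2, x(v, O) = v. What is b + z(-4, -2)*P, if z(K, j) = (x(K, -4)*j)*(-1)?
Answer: 116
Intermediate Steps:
b = 100 (b = 10**2 = 100)
P = -2 (P = 1 - 3 = -2)
z(K, j) = -K*j (z(K, j) = (K*j)*(-1) = -K*j)
b + z(-4, -2)*P = 100 - 1*(-4)*(-2)*(-2) = 100 - 8*(-2) = 100 + 16 = 116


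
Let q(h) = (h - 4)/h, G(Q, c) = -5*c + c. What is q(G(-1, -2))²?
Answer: ¼ ≈ 0.25000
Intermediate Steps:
G(Q, c) = -4*c
q(h) = (-4 + h)/h
q(G(-1, -2))² = ((-4 - 4*(-2))/((-4*(-2))))² = ((-4 + 8)/8)² = ((⅛)*4)² = (½)² = ¼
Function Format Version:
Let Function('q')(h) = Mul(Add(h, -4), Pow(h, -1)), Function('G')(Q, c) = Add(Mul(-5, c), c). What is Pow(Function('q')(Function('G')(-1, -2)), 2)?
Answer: Rational(1, 4) ≈ 0.25000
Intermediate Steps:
Function('G')(Q, c) = Mul(-4, c)
Function('q')(h) = Mul(Pow(h, -1), Add(-4, h)) (Function('q')(h) = Mul(Add(-4, h), Pow(h, -1)) = Mul(Pow(h, -1), Add(-4, h)))
Pow(Function('q')(Function('G')(-1, -2)), 2) = Pow(Mul(Pow(Mul(-4, -2), -1), Add(-4, Mul(-4, -2))), 2) = Pow(Mul(Pow(8, -1), Add(-4, 8)), 2) = Pow(Mul(Rational(1, 8), 4), 2) = Pow(Rational(1, 2), 2) = Rational(1, 4)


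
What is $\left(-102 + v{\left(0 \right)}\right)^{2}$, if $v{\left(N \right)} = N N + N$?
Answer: $10404$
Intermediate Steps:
$v{\left(N \right)} = N + N^{2}$ ($v{\left(N \right)} = N^{2} + N = N + N^{2}$)
$\left(-102 + v{\left(0 \right)}\right)^{2} = \left(-102 + 0 \left(1 + 0\right)\right)^{2} = \left(-102 + 0 \cdot 1\right)^{2} = \left(-102 + 0\right)^{2} = \left(-102\right)^{2} = 10404$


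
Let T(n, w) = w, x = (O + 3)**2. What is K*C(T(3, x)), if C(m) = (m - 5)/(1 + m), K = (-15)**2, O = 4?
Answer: 198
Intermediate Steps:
K = 225
x = 49 (x = (4 + 3)**2 = 7**2 = 49)
C(m) = (-5 + m)/(1 + m)
K*C(T(3, x)) = 225*((-5 + 49)/(1 + 49)) = 225*(44/50) = 225*((1/50)*44) = 225*(22/25) = 198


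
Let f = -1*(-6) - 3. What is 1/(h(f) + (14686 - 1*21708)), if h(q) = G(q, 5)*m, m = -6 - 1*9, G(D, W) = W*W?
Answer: -1/7397 ≈ -0.00013519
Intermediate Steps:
G(D, W) = W²
m = -15 (m = -6 - 9 = -15)
f = 3 (f = 6 - 3 = 3)
h(q) = -375 (h(q) = 5²*(-15) = 25*(-15) = -375)
1/(h(f) + (14686 - 1*21708)) = 1/(-375 + (14686 - 1*21708)) = 1/(-375 + (14686 - 21708)) = 1/(-375 - 7022) = 1/(-7397) = -1/7397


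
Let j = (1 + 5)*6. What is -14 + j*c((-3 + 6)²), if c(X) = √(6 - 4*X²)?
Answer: -14 + 36*I*√318 ≈ -14.0 + 641.97*I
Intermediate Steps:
j = 36 (j = 6*6 = 36)
-14 + j*c((-3 + 6)²) = -14 + 36*√(6 - 4*(-3 + 6)⁴) = -14 + 36*√(6 - 4*(3²)²) = -14 + 36*√(6 - 4*9²) = -14 + 36*√(6 - 4*81) = -14 + 36*√(6 - 324) = -14 + 36*√(-318) = -14 + 36*(I*√318) = -14 + 36*I*√318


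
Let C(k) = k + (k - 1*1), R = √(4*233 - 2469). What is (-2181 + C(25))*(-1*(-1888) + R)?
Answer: -4025216 - 2132*I*√1537 ≈ -4.0252e+6 - 83584.0*I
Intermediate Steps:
R = I*√1537 (R = √(932 - 2469) = √(-1537) = I*√1537 ≈ 39.205*I)
C(k) = -1 + 2*k (C(k) = k + (k - 1) = k + (-1 + k) = -1 + 2*k)
(-2181 + C(25))*(-1*(-1888) + R) = (-2181 + (-1 + 2*25))*(-1*(-1888) + I*√1537) = (-2181 + (-1 + 50))*(1888 + I*√1537) = (-2181 + 49)*(1888 + I*√1537) = -2132*(1888 + I*√1537) = -4025216 - 2132*I*√1537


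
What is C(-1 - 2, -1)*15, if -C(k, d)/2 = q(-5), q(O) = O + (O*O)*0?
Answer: 150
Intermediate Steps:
q(O) = O (q(O) = O + O²*0 = O + 0 = O)
C(k, d) = 10 (C(k, d) = -2*(-5) = 10)
C(-1 - 2, -1)*15 = 10*15 = 150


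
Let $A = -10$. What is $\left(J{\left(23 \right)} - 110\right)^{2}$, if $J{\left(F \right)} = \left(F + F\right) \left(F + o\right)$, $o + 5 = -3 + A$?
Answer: $14400$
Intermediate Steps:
$o = -18$ ($o = -5 - 13 = -18$)
$J{\left(F \right)} = 2 F \left(-18 + F\right)$ ($J{\left(F \right)} = \left(F + F\right) \left(F - 18\right) = 2 F \left(-18 + F\right)$)
$\left(J{\left(23 \right)} - 110\right)^{2} = \left(2 \cdot 23 \left(-18 + 23\right) - 110\right)^{2} = \left(2 \cdot 23 \cdot 5 - 110\right)^{2} = \left(230 - 110\right)^{2} = 120^{2} = 14400$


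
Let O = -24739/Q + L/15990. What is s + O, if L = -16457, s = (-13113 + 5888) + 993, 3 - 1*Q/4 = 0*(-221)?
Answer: -265261709/31980 ≈ -8294.6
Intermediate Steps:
Q = 12 (Q = 12 - 0*(-221) = 12 - 4*0 = 12 + 0 = 12)
s = -6232 (s = -7225 + 993 = -6232)
O = -65962349/31980 (O = -24739/12 - 16457/15990 = -65962349/31980 ≈ -2062.6)
s + O = -6232 - 65962349/31980 = -265261709/31980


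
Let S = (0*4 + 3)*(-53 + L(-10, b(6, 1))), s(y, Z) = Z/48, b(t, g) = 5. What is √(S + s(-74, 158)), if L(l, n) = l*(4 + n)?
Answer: I*√61302/12 ≈ 20.633*I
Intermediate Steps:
s(y, Z) = Z/48 (s(y, Z) = Z*(1/48) = Z/48)
S = -429 (S = (0*4 + 3)*(-53 - 10*(4 + 5)) = (0 + 3)*(-53 - 10*9) = 3*(-53 - 90) = 3*(-143) = -429)
√(S + s(-74, 158)) = √(-429 + (1/48)*158) = √(-429 + 79/24) = √(-10217/24) = I*√61302/12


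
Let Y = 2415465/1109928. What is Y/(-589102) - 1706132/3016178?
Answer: -185930021306957227/328693429010954128 ≈ -0.56566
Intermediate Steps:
Y = 805155/369976 (Y = 2415465*(1/1109928) = 805155/369976 ≈ 2.1762)
Y/(-589102) - 1706132/3016178 = (805155/369976)/(-589102) - 1706132/3016178 = (805155/369976)*(-1/589102) - 1706132*1/3016178 = -805155/217953601552 - 853066/1508089 = -185930021306957227/328693429010954128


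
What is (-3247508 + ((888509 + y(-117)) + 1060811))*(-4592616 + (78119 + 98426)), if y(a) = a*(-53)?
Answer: 5705506323077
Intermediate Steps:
y(a) = -53*a
(-3247508 + ((888509 + y(-117)) + 1060811))*(-4592616 + (78119 + 98426)) = (-3247508 + ((888509 - 53*(-117)) + 1060811))*(-4592616 + (78119 + 98426)) = (-3247508 + ((888509 + 6201) + 1060811))*(-4592616 + 176545) = (-3247508 + (894710 + 1060811))*(-4416071) = (-3247508 + 1955521)*(-4416071) = -1291987*(-4416071) = 5705506323077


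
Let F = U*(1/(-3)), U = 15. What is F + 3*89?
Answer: 262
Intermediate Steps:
F = -5 (F = 15*(1/(-3)) = 15*(1*(-⅓)) = 15*(-⅓) = -5)
F + 3*89 = -5 + 3*89 = -5 + 267 = 262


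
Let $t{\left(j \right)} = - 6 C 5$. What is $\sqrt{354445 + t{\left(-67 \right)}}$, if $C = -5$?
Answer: $\sqrt{354595} \approx 595.48$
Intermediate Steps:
$t{\left(j \right)} = 150$ ($t{\left(j \right)} = \left(-6\right) \left(-5\right) 5 = 30 \cdot 5 = 150$)
$\sqrt{354445 + t{\left(-67 \right)}} = \sqrt{354445 + 150} = \sqrt{354595}$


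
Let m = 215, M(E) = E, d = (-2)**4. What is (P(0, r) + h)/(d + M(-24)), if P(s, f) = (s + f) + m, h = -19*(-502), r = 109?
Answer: -4931/4 ≈ -1232.8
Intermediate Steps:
d = 16
h = 9538
P(s, f) = 215 + f + s (P(s, f) = (s + f) + 215 = (f + s) + 215 = 215 + f + s)
(P(0, r) + h)/(d + M(-24)) = ((215 + 109 + 0) + 9538)/(16 - 24) = (324 + 9538)/(-8) = 9862*(-1/8) = -4931/4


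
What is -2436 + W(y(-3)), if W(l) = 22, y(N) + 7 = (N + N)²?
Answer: -2414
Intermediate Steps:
y(N) = -7 + 4*N² (y(N) = -7 + (N + N)² = -7 + (2*N)² = -7 + 4*N²)
-2436 + W(y(-3)) = -2436 + 22 = -2414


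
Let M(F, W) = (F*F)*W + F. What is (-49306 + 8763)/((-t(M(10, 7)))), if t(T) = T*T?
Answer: 40543/504100 ≈ 0.080426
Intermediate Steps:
M(F, W) = F + W*F² (M(F, W) = F²*W + F = W*F² + F = F + W*F²)
t(T) = T²
(-49306 + 8763)/((-t(M(10, 7)))) = (-49306 + 8763)/((-(10*(1 + 10*7))²)) = -40543*(-1/(100*(1 + 70)²)) = -40543/((-(10*71)²)) = -40543/((-1*710²)) = -40543/((-1*504100)) = -40543/(-504100) = -40543*(-1/504100) = 40543/504100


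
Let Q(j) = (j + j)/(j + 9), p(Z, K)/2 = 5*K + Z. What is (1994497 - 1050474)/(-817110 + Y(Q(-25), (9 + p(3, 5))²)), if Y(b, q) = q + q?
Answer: -944023/808660 ≈ -1.1674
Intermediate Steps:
p(Z, K) = 2*Z + 10*K (p(Z, K) = 2*(5*K + Z) = 2*(Z + 5*K) = 2*Z + 10*K)
Q(j) = 2*j/(9 + j) (Q(j) = (2*j)/(9 + j) = 2*j/(9 + j))
Y(b, q) = 2*q
(1994497 - 1050474)/(-817110 + Y(Q(-25), (9 + p(3, 5))²)) = (1994497 - 1050474)/(-817110 + 2*(9 + (2*3 + 10*5))²) = 944023/(-817110 + 2*(9 + (6 + 50))²) = 944023/(-817110 + 2*(9 + 56)²) = 944023/(-817110 + 2*65²) = 944023/(-817110 + 2*4225) = 944023/(-817110 + 8450) = 944023/(-808660) = 944023*(-1/808660) = -944023/808660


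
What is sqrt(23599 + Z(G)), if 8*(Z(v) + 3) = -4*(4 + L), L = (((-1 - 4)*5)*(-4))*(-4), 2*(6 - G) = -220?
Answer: sqrt(23794) ≈ 154.25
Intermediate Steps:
G = 116 (G = 6 - 1/2*(-220) = 6 + 110 = 116)
L = -400 (L = (-5*5*(-4))*(-4) = -25*(-4)*(-4) = 100*(-4) = -400)
Z(v) = 195 (Z(v) = -3 + (-4*(4 - 400))/8 = -3 + (-4*(-396))/8 = -3 + (1/8)*1584 = -3 + 198 = 195)
sqrt(23599 + Z(G)) = sqrt(23599 + 195) = sqrt(23794)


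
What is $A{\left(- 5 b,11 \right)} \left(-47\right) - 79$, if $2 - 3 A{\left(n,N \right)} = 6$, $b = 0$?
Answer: $- \frac{49}{3} \approx -16.333$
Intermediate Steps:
$A{\left(n,N \right)} = - \frac{4}{3}$ ($A{\left(n,N \right)} = \frac{2}{3} - 2 = - \frac{4}{3}$)
$A{\left(- 5 b,11 \right)} \left(-47\right) - 79 = \left(- \frac{4}{3}\right) \left(-47\right) - 79 = \frac{188}{3} - 79 = - \frac{49}{3}$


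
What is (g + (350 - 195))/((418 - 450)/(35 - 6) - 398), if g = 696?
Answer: -24679/11574 ≈ -2.1323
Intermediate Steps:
(g + (350 - 195))/((418 - 450)/(35 - 6) - 398) = (696 + (350 - 195))/((418 - 450)/(35 - 6) - 398) = (696 + 155)/(-32/29 - 398) = 851/(-32*1/29 - 398) = 851/(-32/29 - 398) = 851/(-11574/29) = -29/11574*851 = -24679/11574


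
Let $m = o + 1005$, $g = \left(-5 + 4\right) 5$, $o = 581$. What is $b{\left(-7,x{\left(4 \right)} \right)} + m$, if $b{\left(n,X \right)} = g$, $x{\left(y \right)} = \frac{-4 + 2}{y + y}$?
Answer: $1581$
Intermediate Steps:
$g = -5$ ($g = \left(-1\right) 5 = -5$)
$x{\left(y \right)} = - \frac{1}{y}$ ($x{\left(y \right)} = - \frac{2}{2 y} = - 2 \frac{1}{2 y} = - \frac{1}{y}$)
$b{\left(n,X \right)} = -5$
$m = 1586$ ($m = 581 + 1005 = 1586$)
$b{\left(-7,x{\left(4 \right)} \right)} + m = -5 + 1586 = 1581$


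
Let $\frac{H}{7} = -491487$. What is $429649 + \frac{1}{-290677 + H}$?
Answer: $\frac{1603057368813}{3731086} \approx 4.2965 \cdot 10^{5}$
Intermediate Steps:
$H = -3440409$ ($H = 7 \left(-491487\right) = -3440409$)
$429649 + \frac{1}{-290677 + H} = 429649 + \frac{1}{-290677 - 3440409} = 429649 + \frac{1}{-3731086} = 429649 - \frac{1}{3731086} = \frac{1603057368813}{3731086}$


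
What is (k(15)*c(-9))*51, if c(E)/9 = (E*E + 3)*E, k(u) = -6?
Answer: 2082024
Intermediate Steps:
c(E) = 9*E*(3 + E**2) (c(E) = 9*((E*E + 3)*E) = 9*((E**2 + 3)*E) = 9*((3 + E**2)*E) = 9*(E*(3 + E**2)) = 9*E*(3 + E**2))
(k(15)*c(-9))*51 = -54*(-9)*(3 + (-9)**2)*51 = -54*(-9)*(3 + 81)*51 = -54*(-9)*84*51 = -6*(-6804)*51 = 40824*51 = 2082024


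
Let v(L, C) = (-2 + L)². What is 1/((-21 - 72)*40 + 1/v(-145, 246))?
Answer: -21609/80385479 ≈ -0.00026882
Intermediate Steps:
1/((-21 - 72)*40 + 1/v(-145, 246)) = 1/((-21 - 72)*40 + 1/((-2 - 145)²)) = 1/(-93*40 + 1/((-147)²)) = 1/(-3720 + 1/21609) = 1/(-80385479/21609) = -21609/80385479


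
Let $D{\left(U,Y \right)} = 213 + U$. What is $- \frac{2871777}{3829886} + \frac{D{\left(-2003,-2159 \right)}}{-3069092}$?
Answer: $- \frac{1100861540068}{1469284060439} \approx -0.74925$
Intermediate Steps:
$- \frac{2871777}{3829886} + \frac{D{\left(-2003,-2159 \right)}}{-3069092} = - \frac{2871777}{3829886} + \frac{213 - 2003}{-3069092} = \left(-2871777\right) \frac{1}{3829886} - - \frac{895}{1534546} = - \frac{2871777}{3829886} + \frac{895}{1534546} = - \frac{1100861540068}{1469284060439}$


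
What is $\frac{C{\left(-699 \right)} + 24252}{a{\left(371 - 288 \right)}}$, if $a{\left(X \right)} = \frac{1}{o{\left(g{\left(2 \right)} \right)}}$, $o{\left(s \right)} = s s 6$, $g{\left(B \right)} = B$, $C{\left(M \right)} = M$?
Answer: $565272$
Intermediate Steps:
$o{\left(s \right)} = 6 s^{2}$ ($o{\left(s \right)} = s^{2} \cdot 6 = 6 s^{2}$)
$a{\left(X \right)} = \frac{1}{24}$ ($a{\left(X \right)} = \frac{1}{6 \cdot 2^{2}} = \frac{1}{6 \cdot 4} = \frac{1}{24}$)
$\frac{C{\left(-699 \right)} + 24252}{a{\left(371 - 288 \right)}} = \left(-699 + 24252\right) \frac{1}{\frac{1}{24}} = 23553 \cdot 24 = 565272$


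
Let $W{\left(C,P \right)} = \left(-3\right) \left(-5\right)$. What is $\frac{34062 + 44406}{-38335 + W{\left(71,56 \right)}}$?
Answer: $- \frac{19617}{9580} \approx -2.0477$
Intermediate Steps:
$W{\left(C,P \right)} = 15$
$\frac{34062 + 44406}{-38335 + W{\left(71,56 \right)}} = \frac{34062 + 44406}{-38335 + 15} = \frac{78468}{-38320} = 78468 \left(- \frac{1}{38320}\right) = - \frac{19617}{9580}$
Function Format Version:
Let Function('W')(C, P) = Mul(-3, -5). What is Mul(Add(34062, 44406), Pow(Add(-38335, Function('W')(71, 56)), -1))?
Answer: Rational(-19617, 9580) ≈ -2.0477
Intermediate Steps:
Function('W')(C, P) = 15
Mul(Add(34062, 44406), Pow(Add(-38335, Function('W')(71, 56)), -1)) = Mul(Add(34062, 44406), Pow(Add(-38335, 15), -1)) = Mul(78468, Pow(-38320, -1)) = Mul(78468, Rational(-1, 38320)) = Rational(-19617, 9580)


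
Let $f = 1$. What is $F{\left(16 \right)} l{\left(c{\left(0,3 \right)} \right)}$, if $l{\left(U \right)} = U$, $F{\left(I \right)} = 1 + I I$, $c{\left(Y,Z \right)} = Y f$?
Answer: $0$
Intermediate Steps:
$c{\left(Y,Z \right)} = Y$ ($c{\left(Y,Z \right)} = Y 1 = Y$)
$F{\left(I \right)} = 1 + I^{2}$
$F{\left(16 \right)} l{\left(c{\left(0,3 \right)} \right)} = \left(1 + 16^{2}\right) 0 = \left(1 + 256\right) 0 = 257 \cdot 0 = 0$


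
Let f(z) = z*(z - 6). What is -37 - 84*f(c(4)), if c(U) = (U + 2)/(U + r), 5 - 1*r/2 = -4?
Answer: 11399/121 ≈ 94.207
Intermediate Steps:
r = 18 (r = 10 - 2*(-4) = 10 + 8 = 18)
c(U) = (2 + U)/(18 + U) (c(U) = (U + 2)/(U + 18) = (2 + U)/(18 + U))
f(z) = z*(-6 + z)
-37 - 84*f(c(4)) = -37 - 84*(2 + 4)/(18 + 4)*(-6 + (2 + 4)/(18 + 4)) = -37 - 84*6/22*(-6 + 6/22) = -37 - 84*(1/22)*6*(-6 + (1/22)*6) = -37 - 252*(-6 + 3/11)/11 = -37 - 252*(-63)/(11*11) = -37 - 84*(-189/121) = -37 + 15876/121 = 11399/121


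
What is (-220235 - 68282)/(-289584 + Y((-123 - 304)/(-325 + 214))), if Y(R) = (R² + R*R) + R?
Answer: 3554817957/3567552409 ≈ 0.99643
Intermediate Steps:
Y(R) = R + 2*R² (Y(R) = (R² + R²) + R = 2*R² + R = R + 2*R²)
(-220235 - 68282)/(-289584 + Y((-123 - 304)/(-325 + 214))) = (-220235 - 68282)/(-289584 + ((-123 - 304)/(-325 + 214))*(1 + 2*((-123 - 304)/(-325 + 214)))) = -288517/(-289584 + (-427/(-111))*(1 + 2*(-427/(-111)))) = -288517/(-289584 + (-427*(-1/111))*(1 + 2*(-427*(-1/111)))) = -288517/(-289584 + 427*(1 + 2*(427/111))/111) = -288517/(-289584 + 427*(1 + 854/111)/111) = -288517/(-289584 + (427/111)*(965/111)) = -288517/(-289584 + 412055/12321) = -288517/(-3567552409/12321) = -288517*(-12321/3567552409) = 3554817957/3567552409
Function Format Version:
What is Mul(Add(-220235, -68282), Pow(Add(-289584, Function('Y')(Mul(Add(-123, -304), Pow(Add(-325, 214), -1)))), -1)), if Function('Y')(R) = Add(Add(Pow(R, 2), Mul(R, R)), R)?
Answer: Rational(3554817957, 3567552409) ≈ 0.99643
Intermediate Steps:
Function('Y')(R) = Add(R, Mul(2, Pow(R, 2))) (Function('Y')(R) = Add(Add(Pow(R, 2), Pow(R, 2)), R) = Add(Mul(2, Pow(R, 2)), R) = Add(R, Mul(2, Pow(R, 2))))
Mul(Add(-220235, -68282), Pow(Add(-289584, Function('Y')(Mul(Add(-123, -304), Pow(Add(-325, 214), -1)))), -1)) = Mul(Add(-220235, -68282), Pow(Add(-289584, Mul(Mul(Add(-123, -304), Pow(Add(-325, 214), -1)), Add(1, Mul(2, Mul(Add(-123, -304), Pow(Add(-325, 214), -1)))))), -1)) = Mul(-288517, Pow(Add(-289584, Mul(Mul(-427, Pow(-111, -1)), Add(1, Mul(2, Mul(-427, Pow(-111, -1)))))), -1)) = Mul(-288517, Pow(Add(-289584, Mul(Mul(-427, Rational(-1, 111)), Add(1, Mul(2, Mul(-427, Rational(-1, 111)))))), -1)) = Mul(-288517, Pow(Add(-289584, Mul(Rational(427, 111), Add(1, Mul(2, Rational(427, 111))))), -1)) = Mul(-288517, Pow(Add(-289584, Mul(Rational(427, 111), Add(1, Rational(854, 111)))), -1)) = Mul(-288517, Pow(Add(-289584, Mul(Rational(427, 111), Rational(965, 111))), -1)) = Mul(-288517, Pow(Add(-289584, Rational(412055, 12321)), -1)) = Mul(-288517, Pow(Rational(-3567552409, 12321), -1)) = Mul(-288517, Rational(-12321, 3567552409)) = Rational(3554817957, 3567552409)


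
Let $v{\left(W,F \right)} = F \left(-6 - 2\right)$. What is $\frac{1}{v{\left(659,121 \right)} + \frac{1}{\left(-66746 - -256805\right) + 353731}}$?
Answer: $- \frac{543790}{526388719} \approx -0.0010331$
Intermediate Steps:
$v{\left(W,F \right)} = - 8 F$ ($v{\left(W,F \right)} = F \left(-8\right) = - 8 F$)
$\frac{1}{v{\left(659,121 \right)} + \frac{1}{\left(-66746 - -256805\right) + 353731}} = \frac{1}{\left(-8\right) 121 + \frac{1}{\left(-66746 - -256805\right) + 353731}} = \frac{1}{-968 + \frac{1}{\left(-66746 + 256805\right) + 353731}} = \frac{1}{-968 + \frac{1}{190059 + 353731}} = \frac{1}{-968 + \frac{1}{543790}} = \frac{1}{- \frac{526388719}{543790}} = - \frac{543790}{526388719}$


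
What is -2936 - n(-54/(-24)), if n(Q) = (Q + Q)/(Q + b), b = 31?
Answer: -390506/133 ≈ -2936.1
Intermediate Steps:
n(Q) = 2*Q/(31 + Q) (n(Q) = (Q + Q)/(Q + 31) = (2*Q)/(31 + Q) = 2*Q/(31 + Q))
-2936 - n(-54/(-24)) = -2936 - 2*(-54/(-24))/(31 - 54/(-24)) = -2936 - 2*(-54*(-1/24))/(31 - 54*(-1/24)) = -2936 - 2*9/(4*(31 + 9/4)) = -2936 - 2*9/(4*133/4) = -2936 - 2*9*4/(4*133) = -2936 - 1*18/133 = -2936 - 18/133 = -390506/133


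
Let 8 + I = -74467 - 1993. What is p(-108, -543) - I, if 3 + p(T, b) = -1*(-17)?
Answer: 76482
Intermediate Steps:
p(T, b) = 14 (p(T, b) = -3 - 1*(-17) = -3 + 17 = 14)
I = -76468 (I = -8 + (-74467 - 1993) = -8 - 76460 = -76468)
p(-108, -543) - I = 14 - 1*(-76468) = 14 + 76468 = 76482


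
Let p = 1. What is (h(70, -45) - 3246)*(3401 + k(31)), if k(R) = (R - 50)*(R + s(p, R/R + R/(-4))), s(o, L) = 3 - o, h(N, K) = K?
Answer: -9129234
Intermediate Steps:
k(R) = (-50 + R)*(2 + R) (k(R) = (R - 50)*(R + (3 - 1*1)) = (-50 + R)*(R + (3 - 1)) = (-50 + R)*(R + 2) = (-50 + R)*(2 + R))
(h(70, -45) - 3246)*(3401 + k(31)) = (-45 - 3246)*(3401 + (-100 + 31² - 48*31)) = -3291*(3401 + (-100 + 961 - 1488)) = -3291*(3401 - 627) = -3291*2774 = -9129234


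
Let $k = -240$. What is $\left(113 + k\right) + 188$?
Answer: $61$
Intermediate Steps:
$\left(113 + k\right) + 188 = \left(113 - 240\right) + 188 = -127 + 188 = 61$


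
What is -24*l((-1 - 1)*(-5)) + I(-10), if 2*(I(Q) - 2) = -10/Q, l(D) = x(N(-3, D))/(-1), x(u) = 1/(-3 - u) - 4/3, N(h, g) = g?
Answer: -815/26 ≈ -31.346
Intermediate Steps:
x(u) = -4/3 + 1/(-3 - u) (x(u) = 1/(-3 - u) - 4*1/3 = 1/(-3 - u) - 4/3 = -4/3 + 1/(-3 - u))
l(D) = -(-15 - 4*D)/(3*(3 + D)) (l(D) = ((-15 - 4*D)/(3*(3 + D)))/(-1) = ((-15 - 4*D)/(3*(3 + D)))*(-1) = -(-15 - 4*D)/(3*(3 + D)))
I(Q) = 2 - 5/Q (I(Q) = 2 + (-10/Q)/2 = 2 - 5/Q)
-24*l((-1 - 1)*(-5)) + I(-10) = -8*(15 + 4*((-1 - 1)*(-5)))/(3 + (-1 - 1)*(-5)) + (2 - 5/(-10)) = -8*(15 + 4*(-2*(-5)))/(3 - 2*(-5)) + (2 - 5*(-1/10)) = -8*(15 + 4*10)/(3 + 10) + (2 + 1/2) = -8*(15 + 40)/13 + 5/2 = -8*55/13 + 5/2 = -24*55/39 + 5/2 = -440/13 + 5/2 = -815/26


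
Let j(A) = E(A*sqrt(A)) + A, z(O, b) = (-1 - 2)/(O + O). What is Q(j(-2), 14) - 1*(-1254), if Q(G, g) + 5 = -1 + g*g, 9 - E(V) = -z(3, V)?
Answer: 1444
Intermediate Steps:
z(O, b) = -3/(2*O) (z(O, b) = -3*1/(2*O) = -3/(2*O))
E(V) = 17/2 (E(V) = 9 - (-1)*(-3/2/3) = 9 - (-1)*(-3/2*1/3) = 9 - (-1)*(-1)/2 = 9 - 1*1/2 = 9 - 1/2 = 17/2)
j(A) = 17/2 + A
Q(G, g) = -6 + g**2 (Q(G, g) = -5 + (-1 + g*g) = -5 + (-1 + g**2) = -6 + g**2)
Q(j(-2), 14) - 1*(-1254) = (-6 + 14**2) - 1*(-1254) = (-6 + 196) + 1254 = 190 + 1254 = 1444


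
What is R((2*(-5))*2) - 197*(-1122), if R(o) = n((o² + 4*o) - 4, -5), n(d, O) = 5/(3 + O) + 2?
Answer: 442067/2 ≈ 2.2103e+5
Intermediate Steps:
n(d, O) = 2 + 5/(3 + O) (n(d, O) = 5/(3 + O) + 2 = 2 + 5/(3 + O))
R(o) = -½ (R(o) = (11 + 2*(-5))/(3 - 5) = (11 - 10)/(-2) = -½*1 = -½)
R((2*(-5))*2) - 197*(-1122) = -½ - 197*(-1122) = -½ + 221034 = 442067/2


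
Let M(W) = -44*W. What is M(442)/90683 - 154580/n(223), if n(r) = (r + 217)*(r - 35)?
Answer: -781325835/375064888 ≈ -2.0832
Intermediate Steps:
n(r) = (-35 + r)*(217 + r) (n(r) = (217 + r)*(-35 + r) = (-35 + r)*(217 + r))
M(442)/90683 - 154580/n(223) = -44*442/90683 - 154580/(-7595 + 223² + 182*223) = -19448*1/90683 - 154580/(-7595 + 49729 + 40586) = -19448/90683 - 154580/82720 = -19448/90683 - 154580*1/82720 = -19448/90683 - 7729/4136 = -781325835/375064888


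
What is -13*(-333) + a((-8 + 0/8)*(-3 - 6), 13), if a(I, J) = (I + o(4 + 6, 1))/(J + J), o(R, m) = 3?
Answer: 112629/26 ≈ 4331.9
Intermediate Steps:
a(I, J) = (3 + I)/(2*J) (a(I, J) = (I + 3)/(J + J) = (3 + I)/((2*J)) = (3 + I)*(1/(2*J)) = (3 + I)/(2*J))
-13*(-333) + a((-8 + 0/8)*(-3 - 6), 13) = -13*(-333) + (½)*(3 + (-8 + 0/8)*(-3 - 6))/13 = 4329 + (½)*(1/13)*(3 + (-8 + 0*(⅛))*(-9)) = 4329 + (½)*(1/13)*(3 + (-8 + 0)*(-9)) = 4329 + (½)*(1/13)*(3 - 8*(-9)) = 4329 + (½)*(1/13)*(3 + 72) = 4329 + (½)*(1/13)*75 = 4329 + 75/26 = 112629/26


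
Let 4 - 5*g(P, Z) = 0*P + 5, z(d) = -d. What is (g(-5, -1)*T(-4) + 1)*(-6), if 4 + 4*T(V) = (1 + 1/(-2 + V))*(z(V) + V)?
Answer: -36/5 ≈ -7.2000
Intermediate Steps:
g(P, Z) = -⅕ (g(P, Z) = ⅘ - (0*P + 5)/5 = ⅘ - (0 + 5)/5 = ⅘ - ⅕*5 = ⅘ - 1 = -⅕)
T(V) = -1 (T(V) = -1 + ((1 + 1/(-2 + V))*(-V + V))/4 = -1 + ((1 + 1/(-2 + V))*0)/4 = -1 + (¼)*0 = -1 + 0 = -1)
(g(-5, -1)*T(-4) + 1)*(-6) = (-⅕*(-1) + 1)*(-6) = (⅕ + 1)*(-6) = (6/5)*(-6) = -36/5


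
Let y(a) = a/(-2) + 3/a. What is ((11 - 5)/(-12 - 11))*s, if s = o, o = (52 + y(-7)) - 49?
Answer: -255/161 ≈ -1.5839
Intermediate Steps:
y(a) = 3/a - a/2 (y(a) = a*(-½) + 3/a = -a/2 + 3/a = 3/a - a/2)
o = 85/14 (o = (52 + (3/(-7) - ½*(-7))) - 49 = (52 + (3*(-⅐) + 7/2)) - 49 = (52 + (-3/7 + 7/2)) - 49 = (52 + 43/14) - 49 = 771/14 - 49 = 85/14 ≈ 6.0714)
s = 85/14 ≈ 6.0714
((11 - 5)/(-12 - 11))*s = ((11 - 5)/(-12 - 11))*(85/14) = (6/(-23))*(85/14) = (6*(-1/23))*(85/14) = -6/23*85/14 = -255/161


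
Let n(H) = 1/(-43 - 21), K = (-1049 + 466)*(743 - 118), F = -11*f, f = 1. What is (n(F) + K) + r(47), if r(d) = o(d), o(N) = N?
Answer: -23316993/64 ≈ -3.6433e+5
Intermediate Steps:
r(d) = d
F = -11 (F = -11*1 = -11)
K = -364375 (K = -583*625 = -364375)
n(H) = -1/64 (n(H) = 1/(-64) = -1/64)
(n(F) + K) + r(47) = (-1/64 - 364375) + 47 = -23320001/64 + 47 = -23316993/64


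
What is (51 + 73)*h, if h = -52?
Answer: -6448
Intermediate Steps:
(51 + 73)*h = (51 + 73)*(-52) = 124*(-52) = -6448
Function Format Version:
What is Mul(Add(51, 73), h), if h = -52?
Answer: -6448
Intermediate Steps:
Mul(Add(51, 73), h) = Mul(Add(51, 73), -52) = Mul(124, -52) = -6448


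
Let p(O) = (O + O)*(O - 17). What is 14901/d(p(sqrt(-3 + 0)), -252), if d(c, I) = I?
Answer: -4967/84 ≈ -59.131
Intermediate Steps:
p(O) = 2*O*(-17 + O) (p(O) = (2*O)*(-17 + O) = 2*O*(-17 + O))
14901/d(p(sqrt(-3 + 0)), -252) = 14901/(-252) = 14901*(-1/252) = -4967/84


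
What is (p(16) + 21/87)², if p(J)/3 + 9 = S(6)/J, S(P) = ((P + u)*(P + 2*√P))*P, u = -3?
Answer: 4248559/13456 - 20385*√6/232 ≈ 100.51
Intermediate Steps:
S(P) = P*(-3 + P)*(P + 2*√P) (S(P) = ((P - 3)*(P + 2*√P))*P = ((-3 + P)*(P + 2*√P))*P = P*(-3 + P)*(P + 2*√P))
p(J) = -27 + 3*(108 + 36*√6)/J (p(J) = -27 + 3*((6³ - 36*√6 - 3*6² + 2*6^(5/2))/J) = -27 + 3*((216 - 36*√6 - 3*36 + 2*(36*√6))/J) = -27 + 3*((216 - 36*√6 - 108 + 72*√6)/J) = -27 + 3*((108 + 36*√6)/J) = -27 + 3*(108 + 36*√6)/J)
(p(16) + 21/87)² = (27*(12 - 1*16 + 4*√6)/16 + 21/87)² = (27*(1/16)*(12 - 16 + 4*√6) + 21*(1/87))² = (27*(1/16)*(-4 + 4*√6) + 7/29)² = ((-27/4 + 27*√6/4) + 7/29)² = (-755/116 + 27*√6/4)²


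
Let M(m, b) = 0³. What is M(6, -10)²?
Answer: 0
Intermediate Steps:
M(m, b) = 0
M(6, -10)² = 0² = 0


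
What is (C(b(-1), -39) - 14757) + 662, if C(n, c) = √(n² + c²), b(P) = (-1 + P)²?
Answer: -14095 + √1537 ≈ -14056.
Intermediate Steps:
C(n, c) = √(c² + n²)
(C(b(-1), -39) - 14757) + 662 = (√((-39)² + ((-1 - 1)²)²) - 14757) + 662 = (√(1521 + ((-2)²)²) - 14757) + 662 = (√(1521 + 4²) - 14757) + 662 = (√(1521 + 16) - 14757) + 662 = (√1537 - 14757) + 662 = (-14757 + √1537) + 662 = -14095 + √1537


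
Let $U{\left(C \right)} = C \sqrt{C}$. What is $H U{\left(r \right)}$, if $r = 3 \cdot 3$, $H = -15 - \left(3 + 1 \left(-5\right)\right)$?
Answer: $-351$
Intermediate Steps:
$H = -13$ ($H = -15 - \left(3 - 5\right) = -15 - -2 = -15 + 2 = -13$)
$r = 9$
$U{\left(C \right)} = C^{\frac{3}{2}}$
$H U{\left(r \right)} = - 13 \cdot 9^{\frac{3}{2}} = \left(-13\right) 27 = -351$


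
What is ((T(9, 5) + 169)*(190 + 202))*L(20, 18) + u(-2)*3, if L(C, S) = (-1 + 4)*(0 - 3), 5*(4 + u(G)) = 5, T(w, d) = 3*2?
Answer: -617409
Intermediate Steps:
T(w, d) = 6
u(G) = -3 (u(G) = -4 + (⅕)*5 = -4 + 1 = -3)
L(C, S) = -9 (L(C, S) = 3*(-3) = -9)
((T(9, 5) + 169)*(190 + 202))*L(20, 18) + u(-2)*3 = ((6 + 169)*(190 + 202))*(-9) - 3*3 = (175*392)*(-9) - 9 = 68600*(-9) - 9 = -617400 - 9 = -617409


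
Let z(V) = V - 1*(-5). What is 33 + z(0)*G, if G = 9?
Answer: 78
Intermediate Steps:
z(V) = 5 + V (z(V) = V + 5 = 5 + V)
33 + z(0)*G = 33 + (5 + 0)*9 = 33 + 5*9 = 33 + 45 = 78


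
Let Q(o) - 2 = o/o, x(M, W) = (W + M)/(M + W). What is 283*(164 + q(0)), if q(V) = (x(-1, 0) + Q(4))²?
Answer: 50940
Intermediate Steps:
x(M, W) = 1 (x(M, W) = (M + W)/(M + W) = 1)
Q(o) = 3 (Q(o) = 2 + o/o = 2 + 1 = 3)
q(V) = 16 (q(V) = (1 + 3)² = 4² = 16)
283*(164 + q(0)) = 283*(164 + 16) = 283*180 = 50940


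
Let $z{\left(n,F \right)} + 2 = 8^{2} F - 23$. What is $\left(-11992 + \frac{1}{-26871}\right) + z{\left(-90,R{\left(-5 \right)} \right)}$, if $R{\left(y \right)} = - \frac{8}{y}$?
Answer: $- \frac{1600786088}{134355} \approx -11915.0$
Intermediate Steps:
$z{\left(n,F \right)} = -25 + 64 F$ ($z{\left(n,F \right)} = -2 + \left(8^{2} F - 23\right) = -2 + \left(64 F - 23\right) = -2 + \left(-23 + 64 F\right) = -25 + 64 F$)
$\left(-11992 + \frac{1}{-26871}\right) + z{\left(-90,R{\left(-5 \right)} \right)} = \left(-11992 + \frac{1}{-26871}\right) - \left(25 - 64 \left(- \frac{8}{-5}\right)\right) = \left(-11992 - \frac{1}{26871}\right) - \left(25 - 64 \left(\left(-8\right) \left(- \frac{1}{5}\right)\right)\right) = - \frac{322237033}{26871} + \left(-25 + 64 \cdot \frac{8}{5}\right) = - \frac{322237033}{26871} + \left(-25 + \frac{512}{5}\right) = - \frac{322237033}{26871} + \frac{387}{5} = - \frac{1600786088}{134355}$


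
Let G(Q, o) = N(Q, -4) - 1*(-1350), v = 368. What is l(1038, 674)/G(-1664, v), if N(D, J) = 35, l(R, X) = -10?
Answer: -2/277 ≈ -0.0072202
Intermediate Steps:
G(Q, o) = 1385 (G(Q, o) = 35 - 1*(-1350) = 35 + 1350 = 1385)
l(1038, 674)/G(-1664, v) = -10/1385 = -10*1/1385 = -2/277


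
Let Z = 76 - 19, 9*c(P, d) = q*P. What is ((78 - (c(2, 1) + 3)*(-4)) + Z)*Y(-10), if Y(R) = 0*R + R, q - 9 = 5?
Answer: -14350/9 ≈ -1594.4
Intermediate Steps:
q = 14 (q = 9 + 5 = 14)
c(P, d) = 14*P/9 (c(P, d) = (14*P)/9 = 14*P/9)
Y(R) = R (Y(R) = 0 + R = R)
Z = 57
((78 - (c(2, 1) + 3)*(-4)) + Z)*Y(-10) = ((78 - ((14/9)*2 + 3)*(-4)) + 57)*(-10) = ((78 - (28/9 + 3)*(-4)) + 57)*(-10) = ((78 - 55*(-4)/9) + 57)*(-10) = ((78 - 1*(-220/9)) + 57)*(-10) = ((78 + 220/9) + 57)*(-10) = (922/9 + 57)*(-10) = (1435/9)*(-10) = -14350/9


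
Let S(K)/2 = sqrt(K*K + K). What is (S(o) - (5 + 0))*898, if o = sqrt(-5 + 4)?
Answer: -4490 + 1796*sqrt(-1 + I) ≈ -3672.7 + 1973.2*I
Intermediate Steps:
o = I (o = sqrt(-1) = I ≈ 1.0*I)
S(K) = 2*sqrt(K + K**2) (S(K) = 2*sqrt(K*K + K) = 2*sqrt(K**2 + K) = 2*sqrt(K + K**2))
(S(o) - (5 + 0))*898 = (2*sqrt(I*(1 + I)) - (5 + 0))*898 = (2*sqrt(I*(1 + I)) - 5)*898 = (-5 + 2*sqrt(I*(1 + I)))*898 = -4490 + 1796*sqrt(I*(1 + I))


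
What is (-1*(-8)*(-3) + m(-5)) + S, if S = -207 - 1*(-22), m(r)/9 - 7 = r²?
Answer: 79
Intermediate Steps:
m(r) = 63 + 9*r²
S = -185 (S = -207 + 22 = -185)
(-1*(-8)*(-3) + m(-5)) + S = (-1*(-8)*(-3) + (63 + 9*(-5)²)) - 185 = (8*(-3) + (63 + 9*25)) - 185 = (-24 + (63 + 225)) - 185 = (-24 + 288) - 185 = 264 - 185 = 79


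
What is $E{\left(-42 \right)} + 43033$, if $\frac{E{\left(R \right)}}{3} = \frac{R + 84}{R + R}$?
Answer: $\frac{86063}{2} \approx 43032.0$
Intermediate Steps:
$E{\left(R \right)} = \frac{3 \left(84 + R\right)}{2 R}$ ($E{\left(R \right)} = 3 \frac{R + 84}{R + R} = 3 \frac{84 + R}{2 R} = \frac{3 \left(84 + R\right)}{2 R}$)
$E{\left(-42 \right)} + 43033 = \left(\frac{3}{2} + \frac{126}{-42}\right) + 43033 = \left(\frac{3}{2} + 126 \left(- \frac{1}{42}\right)\right) + 43033 = \left(\frac{3}{2} - 3\right) + 43033 = - \frac{3}{2} + 43033 = \frac{86063}{2}$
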